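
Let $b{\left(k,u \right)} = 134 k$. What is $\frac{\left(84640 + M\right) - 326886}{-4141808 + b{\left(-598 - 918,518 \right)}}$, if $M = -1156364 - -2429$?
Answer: $\frac{1396181}{4344952} \approx 0.32133$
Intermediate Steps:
$M = -1153935$ ($M = -1156364 + 2429 = -1153935$)
$\frac{\left(84640 + M\right) - 326886}{-4141808 + b{\left(-598 - 918,518 \right)}} = \frac{\left(84640 - 1153935\right) - 326886}{-4141808 + 134 \left(-598 - 918\right)} = \frac{-1069295 - 326886}{-4141808 + 134 \left(-598 - 918\right)} = - \frac{1396181}{-4141808 + 134 \left(-1516\right)} = - \frac{1396181}{-4141808 - 203144} = - \frac{1396181}{-4344952} = \left(-1396181\right) \left(- \frac{1}{4344952}\right) = \frac{1396181}{4344952}$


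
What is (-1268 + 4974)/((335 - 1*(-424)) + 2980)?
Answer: 3706/3739 ≈ 0.99117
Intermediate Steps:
(-1268 + 4974)/((335 - 1*(-424)) + 2980) = 3706/((335 + 424) + 2980) = 3706/(759 + 2980) = 3706/3739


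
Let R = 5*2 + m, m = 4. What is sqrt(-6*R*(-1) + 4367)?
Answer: sqrt(4451) ≈ 66.716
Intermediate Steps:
R = 14 (R = 5*2 + 4 = 10 + 4 = 14)
sqrt(-6*R*(-1) + 4367) = sqrt(-6*14*(-1) + 4367) = sqrt(-84*(-1) + 4367) = sqrt(84 + 4367) = sqrt(4451)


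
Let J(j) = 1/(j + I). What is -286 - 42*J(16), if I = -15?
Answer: -328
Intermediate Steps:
J(j) = 1/(-15 + j) (J(j) = 1/(j - 15) = 1/(-15 + j))
-286 - 42*J(16) = -286 - 42/(-15 + 16) = -286 - 42/1 = -286 - 42*1 = -286 - 42 = -328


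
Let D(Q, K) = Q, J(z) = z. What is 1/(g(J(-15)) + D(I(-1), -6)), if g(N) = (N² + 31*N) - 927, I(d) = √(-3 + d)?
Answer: -1167/1361893 - 2*I/1361893 ≈ -0.00085689 - 1.4685e-6*I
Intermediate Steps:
g(N) = -927 + N² + 31*N
1/(g(J(-15)) + D(I(-1), -6)) = 1/((-927 + (-15)² + 31*(-15)) + √(-3 - 1)) = 1/((-927 + 225 - 465) + √(-4)) = 1/(-1167 + 2*I) = (-1167 - 2*I)/1361893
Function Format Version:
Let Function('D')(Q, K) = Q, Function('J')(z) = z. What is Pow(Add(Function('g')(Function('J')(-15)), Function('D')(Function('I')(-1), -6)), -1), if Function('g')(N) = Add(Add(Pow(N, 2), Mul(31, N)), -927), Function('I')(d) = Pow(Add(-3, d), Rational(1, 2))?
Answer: Add(Rational(-1167, 1361893), Mul(Rational(-2, 1361893), I)) ≈ Add(-0.00085689, Mul(-1.4685e-6, I))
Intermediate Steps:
Function('g')(N) = Add(-927, Pow(N, 2), Mul(31, N))
Pow(Add(Function('g')(Function('J')(-15)), Function('D')(Function('I')(-1), -6)), -1) = Pow(Add(Add(-927, Pow(-15, 2), Mul(31, -15)), Pow(Add(-3, -1), Rational(1, 2))), -1) = Pow(Add(Add(-927, 225, -465), Pow(-4, Rational(1, 2))), -1) = Pow(Add(-1167, Mul(2, I)), -1) = Mul(Rational(1, 1361893), Add(-1167, Mul(-2, I)))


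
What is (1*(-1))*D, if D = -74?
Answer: 74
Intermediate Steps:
(1*(-1))*D = (1*(-1))*(-74) = -1*(-74) = 74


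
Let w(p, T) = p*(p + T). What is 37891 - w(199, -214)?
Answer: 40876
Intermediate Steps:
w(p, T) = p*(T + p)
37891 - w(199, -214) = 37891 - 199*(-214 + 199) = 37891 - 199*(-15) = 37891 - 1*(-2985) = 37891 + 2985 = 40876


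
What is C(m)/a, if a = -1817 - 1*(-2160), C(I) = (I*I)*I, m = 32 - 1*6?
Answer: 17576/343 ≈ 51.242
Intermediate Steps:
m = 26 (m = 32 - 6 = 26)
C(I) = I³ (C(I) = I²*I = I³)
a = 343 (a = -1817 + 2160 = 343)
C(m)/a = 26³/343 = 17576*(1/343) = 17576/343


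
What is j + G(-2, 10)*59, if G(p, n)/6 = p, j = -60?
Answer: -768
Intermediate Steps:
G(p, n) = 6*p
j + G(-2, 10)*59 = -60 + (6*(-2))*59 = -60 - 12*59 = -60 - 708 = -768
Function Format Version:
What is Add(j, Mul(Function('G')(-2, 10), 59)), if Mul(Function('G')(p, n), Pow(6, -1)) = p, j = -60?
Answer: -768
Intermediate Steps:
Function('G')(p, n) = Mul(6, p)
Add(j, Mul(Function('G')(-2, 10), 59)) = Add(-60, Mul(Mul(6, -2), 59)) = Add(-60, Mul(-12, 59)) = Add(-60, -708) = -768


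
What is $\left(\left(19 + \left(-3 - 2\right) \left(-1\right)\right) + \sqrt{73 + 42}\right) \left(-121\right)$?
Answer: $-2904 - 121 \sqrt{115} \approx -4201.6$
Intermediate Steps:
$\left(\left(19 + \left(-3 - 2\right) \left(-1\right)\right) + \sqrt{73 + 42}\right) \left(-121\right) = \left(\left(19 - -5\right) + \sqrt{115}\right) \left(-121\right) = \left(\left(19 + 5\right) + \sqrt{115}\right) \left(-121\right) = \left(24 + \sqrt{115}\right) \left(-121\right) = -2904 - 121 \sqrt{115}$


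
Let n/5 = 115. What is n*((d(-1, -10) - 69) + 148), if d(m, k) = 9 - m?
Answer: 51175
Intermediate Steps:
n = 575 (n = 5*115 = 575)
n*((d(-1, -10) - 69) + 148) = 575*(((9 - 1*(-1)) - 69) + 148) = 575*(((9 + 1) - 69) + 148) = 575*((10 - 69) + 148) = 575*(-59 + 148) = 575*89 = 51175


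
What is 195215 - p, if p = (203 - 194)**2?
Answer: 195134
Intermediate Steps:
p = 81 (p = 9**2 = 81)
195215 - p = 195215 - 1*81 = 195215 - 81 = 195134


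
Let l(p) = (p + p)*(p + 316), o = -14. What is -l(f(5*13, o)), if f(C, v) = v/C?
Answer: 574728/4225 ≈ 136.03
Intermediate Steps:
l(p) = 2*p*(316 + p) (l(p) = (2*p)*(316 + p) = 2*p*(316 + p))
-l(f(5*13, o)) = -2*(-14/(5*13))*(316 - 14/(5*13)) = -2*(-14/65)*(316 - 14/65) = -2*(-14*1/65)*(316 - 14*1/65) = -2*(-14)*(316 - 14/65)/65 = -2*(-14)*20526/(65*65) = -1*(-574728/4225) = 574728/4225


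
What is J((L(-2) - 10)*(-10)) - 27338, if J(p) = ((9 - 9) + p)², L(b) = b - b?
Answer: -17338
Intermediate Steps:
L(b) = 0
J(p) = p² (J(p) = (0 + p)² = p²)
J((L(-2) - 10)*(-10)) - 27338 = ((0 - 10)*(-10))² - 27338 = (-10*(-10))² - 27338 = 100² - 27338 = 10000 - 27338 = -17338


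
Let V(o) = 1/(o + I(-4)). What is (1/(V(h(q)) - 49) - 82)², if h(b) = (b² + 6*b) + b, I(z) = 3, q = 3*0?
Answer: 143400625/21316 ≈ 6727.4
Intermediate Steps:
q = 0
h(b) = b² + 7*b
V(o) = 1/(3 + o) (V(o) = 1/(o + 3) = 1/(3 + o))
(1/(V(h(q)) - 49) - 82)² = (1/(1/(3 + 0*(7 + 0)) - 49) - 82)² = (1/(1/(3 + 0*7) - 49) - 82)² = (1/(1/(3 + 0) - 49) - 82)² = (1/(1/3 - 49) - 82)² = (1/(⅓ - 49) - 82)² = (1/(-146/3) - 82)² = (-3/146 - 82)² = (-11975/146)² = 143400625/21316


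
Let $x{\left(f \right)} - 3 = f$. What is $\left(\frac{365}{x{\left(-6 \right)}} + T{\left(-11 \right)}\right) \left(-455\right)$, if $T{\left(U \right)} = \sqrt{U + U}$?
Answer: $\frac{166075}{3} - 455 i \sqrt{22} \approx 55358.0 - 2134.1 i$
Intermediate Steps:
$x{\left(f \right)} = 3 + f$
$T{\left(U \right)} = \sqrt{2} \sqrt{U}$ ($T{\left(U \right)} = \sqrt{2 U} = \sqrt{2} \sqrt{U}$)
$\left(\frac{365}{x{\left(-6 \right)}} + T{\left(-11 \right)}\right) \left(-455\right) = \left(\frac{365}{3 - 6} + \sqrt{2} \sqrt{-11}\right) \left(-455\right) = \left(\frac{365}{-3} + \sqrt{2} i \sqrt{11}\right) \left(-455\right) = \left(365 \left(- \frac{1}{3}\right) + i \sqrt{22}\right) \left(-455\right) = \left(- \frac{365}{3} + i \sqrt{22}\right) \left(-455\right) = \frac{166075}{3} - 455 i \sqrt{22}$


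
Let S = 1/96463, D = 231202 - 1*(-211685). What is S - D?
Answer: -42722208680/96463 ≈ -4.4289e+5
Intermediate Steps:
D = 442887 (D = 231202 + 211685 = 442887)
S = 1/96463 ≈ 1.0367e-5
S - D = 1/96463 - 1*442887 = 1/96463 - 442887 = -42722208680/96463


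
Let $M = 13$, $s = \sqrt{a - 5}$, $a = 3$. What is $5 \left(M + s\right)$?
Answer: $65 + 5 i \sqrt{2} \approx 65.0 + 7.0711 i$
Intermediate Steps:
$s = i \sqrt{2}$ ($s = \sqrt{3 - 5} = \sqrt{-2} = i \sqrt{2} \approx 1.4142 i$)
$5 \left(M + s\right) = 5 \left(13 + i \sqrt{2}\right) = 65 + 5 i \sqrt{2}$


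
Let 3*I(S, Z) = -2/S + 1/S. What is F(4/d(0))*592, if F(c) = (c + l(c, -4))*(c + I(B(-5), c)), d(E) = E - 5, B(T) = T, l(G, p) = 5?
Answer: -45584/25 ≈ -1823.4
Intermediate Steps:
d(E) = -5 + E
I(S, Z) = -1/(3*S) (I(S, Z) = (-2/S + 1/S)/3 = (-1/S)/3 = -1/(3*S))
F(c) = (5 + c)*(1/15 + c) (F(c) = (c + 5)*(c - ⅓/(-5)) = (5 + c)*(c - ⅓*(-⅕)) = (5 + c)*(c + 1/15) = (5 + c)*(1/15 + c))
F(4/d(0))*592 = (⅓ + (4/(-5 + 0))² + 76*(4/(-5 + 0))/15)*592 = (⅓ + (4/(-5))² + 76*(4/(-5))/15)*592 = (⅓ + (4*(-⅕))² + 76*(4*(-⅕))/15)*592 = (⅓ + (-⅘)² + (76/15)*(-⅘))*592 = (⅓ + 16/25 - 304/75)*592 = -77/25*592 = -45584/25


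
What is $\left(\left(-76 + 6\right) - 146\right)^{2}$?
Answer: $46656$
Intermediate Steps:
$\left(\left(-76 + 6\right) - 146\right)^{2} = \left(-70 - 146\right)^{2} = \left(-216\right)^{2} = 46656$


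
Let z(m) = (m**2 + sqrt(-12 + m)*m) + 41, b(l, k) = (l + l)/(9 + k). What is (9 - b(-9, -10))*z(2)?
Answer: -405 - 18*I*sqrt(10) ≈ -405.0 - 56.921*I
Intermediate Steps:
b(l, k) = 2*l/(9 + k) (b(l, k) = (2*l)/(9 + k) = 2*l/(9 + k))
z(m) = 41 + m**2 + m*sqrt(-12 + m) (z(m) = (m**2 + m*sqrt(-12 + m)) + 41 = 41 + m**2 + m*sqrt(-12 + m))
(9 - b(-9, -10))*z(2) = (9 - 2*(-9)/(9 - 10))*(41 + 2**2 + 2*sqrt(-12 + 2)) = (9 - 2*(-9)/(-1))*(41 + 4 + 2*sqrt(-10)) = (9 - 2*(-9)*(-1))*(41 + 4 + 2*(I*sqrt(10))) = (9 - 1*18)*(41 + 4 + 2*I*sqrt(10)) = (9 - 18)*(45 + 2*I*sqrt(10)) = -9*(45 + 2*I*sqrt(10)) = -405 - 18*I*sqrt(10)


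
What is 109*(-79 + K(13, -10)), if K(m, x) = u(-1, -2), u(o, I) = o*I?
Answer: -8393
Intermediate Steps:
u(o, I) = I*o
K(m, x) = 2 (K(m, x) = -2*(-1) = 2)
109*(-79 + K(13, -10)) = 109*(-79 + 2) = 109*(-77) = -8393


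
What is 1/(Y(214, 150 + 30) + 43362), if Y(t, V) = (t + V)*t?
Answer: 1/127678 ≈ 7.8322e-6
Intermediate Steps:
Y(t, V) = t*(V + t) (Y(t, V) = (V + t)*t = t*(V + t))
1/(Y(214, 150 + 30) + 43362) = 1/(214*((150 + 30) + 214) + 43362) = 1/(214*(180 + 214) + 43362) = 1/(214*394 + 43362) = 1/(84316 + 43362) = 1/127678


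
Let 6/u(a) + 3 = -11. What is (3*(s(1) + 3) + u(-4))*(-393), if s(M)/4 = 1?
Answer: -56592/7 ≈ -8084.6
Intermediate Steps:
u(a) = -3/7 (u(a) = 6/(-3 - 11) = 6/(-14) = 6*(-1/14) = -3/7)
s(M) = 4 (s(M) = 4*1 = 4)
(3*(s(1) + 3) + u(-4))*(-393) = (3*(4 + 3) - 3/7)*(-393) = (3*7 - 3/7)*(-393) = (21 - 3/7)*(-393) = (144/7)*(-393) = -56592/7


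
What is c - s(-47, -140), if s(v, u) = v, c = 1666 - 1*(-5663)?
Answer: 7376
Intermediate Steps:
c = 7329 (c = 1666 + 5663 = 7329)
c - s(-47, -140) = 7329 - 1*(-47) = 7329 + 47 = 7376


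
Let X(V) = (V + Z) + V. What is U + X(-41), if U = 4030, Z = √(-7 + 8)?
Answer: 3949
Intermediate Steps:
Z = 1 (Z = √1 = 1)
X(V) = 1 + 2*V (X(V) = (V + 1) + V = (1 + V) + V = 1 + 2*V)
U + X(-41) = 4030 + (1 + 2*(-41)) = 4030 + (1 - 82) = 4030 - 81 = 3949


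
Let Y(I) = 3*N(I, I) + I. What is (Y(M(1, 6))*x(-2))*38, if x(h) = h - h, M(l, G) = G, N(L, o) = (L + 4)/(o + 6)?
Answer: 0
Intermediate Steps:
N(L, o) = (4 + L)/(6 + o)
Y(I) = I + 3*(4 + I)/(6 + I) (Y(I) = 3*((4 + I)/(6 + I)) + I = 3*(4 + I)/(6 + I) + I = I + 3*(4 + I)/(6 + I))
x(h) = 0
(Y(M(1, 6))*x(-2))*38 = (((12 + 6² + 9*6)/(6 + 6))*0)*38 = (((12 + 36 + 54)/12)*0)*38 = (((1/12)*102)*0)*38 = ((17/2)*0)*38 = 0*38 = 0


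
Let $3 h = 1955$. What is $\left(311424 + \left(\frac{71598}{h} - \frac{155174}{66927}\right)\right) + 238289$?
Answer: $\frac{71939777167073}{130842285} \approx 5.4982 \cdot 10^{5}$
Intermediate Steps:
$h = \frac{1955}{3}$ ($h = \frac{1}{3} \cdot 1955 = \frac{1955}{3} \approx 651.67$)
$\left(311424 + \left(\frac{71598}{h} - \frac{155174}{66927}\right)\right) + 238289 = \left(311424 + \left(\frac{71598}{\frac{1955}{3}} - \frac{155174}{66927}\right)\right) + 238289 = \left(311424 + \left(71598 \cdot \frac{3}{1955} - \frac{155174}{66927}\right)\right) + 238289 = \left(311424 + \left(\frac{214794}{1955} - \frac{155174}{66927}\right)\right) + 238289 = \left(311424 + \frac{14072152868}{130842285}\right) + 238289 = \frac{40761499916708}{130842285} + 238289 = \frac{71939777167073}{130842285}$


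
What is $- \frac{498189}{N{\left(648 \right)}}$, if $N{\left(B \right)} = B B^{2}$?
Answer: $- \frac{166063}{90699264} \approx -0.0018309$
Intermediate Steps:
$N{\left(B \right)} = B^{3}$
$- \frac{498189}{N{\left(648 \right)}} = - \frac{498189}{648^{3}} = - \frac{498189}{272097792} = \left(-498189\right) \frac{1}{272097792} = - \frac{166063}{90699264}$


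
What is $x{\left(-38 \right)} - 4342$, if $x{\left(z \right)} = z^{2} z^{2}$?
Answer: $2080794$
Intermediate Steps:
$x{\left(z \right)} = z^{4}$
$x{\left(-38 \right)} - 4342 = \left(-38\right)^{4} - 4342 = 2085136 - 4342 = 2080794$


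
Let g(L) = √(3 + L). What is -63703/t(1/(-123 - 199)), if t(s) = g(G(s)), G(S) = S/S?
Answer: -63703/2 ≈ -31852.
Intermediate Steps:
G(S) = 1
t(s) = 2 (t(s) = √(3 + 1) = √4 = 2)
-63703/t(1/(-123 - 199)) = -63703/2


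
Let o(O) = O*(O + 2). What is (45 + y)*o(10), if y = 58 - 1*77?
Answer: 3120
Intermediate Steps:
y = -19 (y = 58 - 77 = -19)
o(O) = O*(2 + O)
(45 + y)*o(10) = (45 - 19)*(10*(2 + 10)) = 26*(10*12) = 26*120 = 3120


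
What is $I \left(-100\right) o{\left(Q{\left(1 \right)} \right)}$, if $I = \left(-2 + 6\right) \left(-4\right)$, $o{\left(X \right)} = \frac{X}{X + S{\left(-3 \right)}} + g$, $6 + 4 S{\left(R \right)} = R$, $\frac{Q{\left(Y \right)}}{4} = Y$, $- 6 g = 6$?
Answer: $\frac{14400}{7} \approx 2057.1$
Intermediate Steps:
$g = -1$ ($g = \left(- \frac{1}{6}\right) 6 = -1$)
$Q{\left(Y \right)} = 4 Y$
$S{\left(R \right)} = - \frac{3}{2} + \frac{R}{4}$
$o{\left(X \right)} = -1 + \frac{X}{- \frac{9}{4} + X}$ ($o{\left(X \right)} = \frac{X}{X + \left(- \frac{3}{2} + \frac{1}{4} \left(-3\right)\right)} - 1 = \frac{X}{X - \frac{9}{4}} - 1 = \frac{X}{- \frac{9}{4} + X} - 1 = -1 + \frac{X}{- \frac{9}{4} + X}$)
$I = -16$ ($I = 4 \left(-4\right) = -16$)
$I \left(-100\right) o{\left(Q{\left(1 \right)} \right)} = \left(-16\right) \left(-100\right) \frac{9}{-9 + 4 \cdot 4 \cdot 1} = 1600 \frac{9}{-9 + 4 \cdot 4} = 1600 \frac{9}{-9 + 16} = 1600 \cdot \frac{9}{7} = \frac{14400}{7}$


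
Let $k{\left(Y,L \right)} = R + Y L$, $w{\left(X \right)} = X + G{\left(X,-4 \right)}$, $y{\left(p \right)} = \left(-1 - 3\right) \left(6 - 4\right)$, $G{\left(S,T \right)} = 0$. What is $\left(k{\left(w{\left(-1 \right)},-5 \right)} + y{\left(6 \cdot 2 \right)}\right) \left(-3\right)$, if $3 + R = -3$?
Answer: $27$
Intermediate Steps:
$R = -6$ ($R = -3 - 3 = -6$)
$y{\left(p \right)} = -8$ ($y{\left(p \right)} = \left(-4\right) 2 = -8$)
$w{\left(X \right)} = X$ ($w{\left(X \right)} = X + 0 = X$)
$k{\left(Y,L \right)} = -6 + L Y$ ($k{\left(Y,L \right)} = -6 + Y L = -6 + L Y$)
$\left(k{\left(w{\left(-1 \right)},-5 \right)} + y{\left(6 \cdot 2 \right)}\right) \left(-3\right) = \left(\left(-6 - -5\right) - 8\right) \left(-3\right) = \left(\left(-6 + 5\right) - 8\right) \left(-3\right) = \left(-1 - 8\right) \left(-3\right) = \left(-9\right) \left(-3\right) = 27$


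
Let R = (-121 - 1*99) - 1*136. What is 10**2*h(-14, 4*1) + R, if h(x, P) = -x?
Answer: 1044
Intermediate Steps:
R = -356 (R = (-121 - 99) - 136 = -220 - 136 = -356)
10**2*h(-14, 4*1) + R = 10**2*(-1*(-14)) - 356 = 100*14 - 356 = 1400 - 356 = 1044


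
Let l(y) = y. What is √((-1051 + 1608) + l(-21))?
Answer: 2*√134 ≈ 23.152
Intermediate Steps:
√((-1051 + 1608) + l(-21)) = √((-1051 + 1608) - 21) = √(557 - 21) = √536 = 2*√134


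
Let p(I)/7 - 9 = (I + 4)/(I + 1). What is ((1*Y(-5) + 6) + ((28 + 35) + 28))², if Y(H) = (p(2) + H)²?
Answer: 27888961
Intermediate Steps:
p(I) = 63 + 7*(4 + I)/(1 + I) (p(I) = 63 + 7*((I + 4)/(I + 1)) = 63 + 7*((4 + I)/(1 + I)) = 63 + 7*(4 + I)/(1 + I))
Y(H) = (77 + H)² (Y(H) = (7*(13 + 10*2)/(1 + 2) + H)² = (7*(13 + 20)/3 + H)² = (7*(⅓)*33 + H)² = (77 + H)²)
((1*Y(-5) + 6) + ((28 + 35) + 28))² = ((1*(77 - 5)² + 6) + ((28 + 35) + 28))² = ((1*72² + 6) + (63 + 28))² = ((1*5184 + 6) + 91)² = ((5184 + 6) + 91)² = (5190 + 91)² = 5281² = 27888961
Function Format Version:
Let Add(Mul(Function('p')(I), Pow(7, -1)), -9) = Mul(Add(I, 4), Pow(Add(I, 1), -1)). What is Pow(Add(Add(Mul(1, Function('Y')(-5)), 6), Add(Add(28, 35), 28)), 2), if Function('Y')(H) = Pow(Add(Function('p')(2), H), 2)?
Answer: 27888961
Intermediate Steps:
Function('p')(I) = Add(63, Mul(7, Pow(Add(1, I), -1), Add(4, I))) (Function('p')(I) = Add(63, Mul(7, Mul(Add(I, 4), Pow(Add(I, 1), -1)))) = Add(63, Mul(7, Mul(Add(4, I), Pow(Add(1, I), -1)))) = Add(63, Mul(7, Mul(Pow(Add(1, I), -1), Add(4, I)))) = Add(63, Mul(7, Pow(Add(1, I), -1), Add(4, I))))
Function('Y')(H) = Pow(Add(77, H), 2) (Function('Y')(H) = Pow(Add(Mul(7, Pow(Add(1, 2), -1), Add(13, Mul(10, 2))), H), 2) = Pow(Add(Mul(7, Pow(3, -1), Add(13, 20)), H), 2) = Pow(Add(Mul(7, Rational(1, 3), 33), H), 2) = Pow(Add(77, H), 2))
Pow(Add(Add(Mul(1, Function('Y')(-5)), 6), Add(Add(28, 35), 28)), 2) = Pow(Add(Add(Mul(1, Pow(Add(77, -5), 2)), 6), Add(Add(28, 35), 28)), 2) = Pow(Add(Add(Mul(1, Pow(72, 2)), 6), Add(63, 28)), 2) = Pow(Add(Add(Mul(1, 5184), 6), 91), 2) = Pow(Add(Add(5184, 6), 91), 2) = Pow(Add(5190, 91), 2) = Pow(5281, 2) = 27888961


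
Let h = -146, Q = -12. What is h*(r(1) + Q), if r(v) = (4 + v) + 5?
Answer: 292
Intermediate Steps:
r(v) = 9 + v
h*(r(1) + Q) = -146*((9 + 1) - 12) = -146*(10 - 12) = -146*(-2) = 292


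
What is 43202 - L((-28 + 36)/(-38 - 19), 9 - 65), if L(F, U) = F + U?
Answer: 2465714/57 ≈ 43258.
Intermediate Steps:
43202 - L((-28 + 36)/(-38 - 19), 9 - 65) = 43202 - ((-28 + 36)/(-38 - 19) + (9 - 65)) = 43202 - (8/(-57) - 56) = 43202 - (8*(-1/57) - 56) = 43202 - (-8/57 - 56) = 43202 - 1*(-3200/57) = 43202 + 3200/57 = 2465714/57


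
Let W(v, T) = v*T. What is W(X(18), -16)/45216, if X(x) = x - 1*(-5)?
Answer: -23/2826 ≈ -0.0081387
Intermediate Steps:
X(x) = 5 + x (X(x) = x + 5 = 5 + x)
W(v, T) = T*v
W(X(18), -16)/45216 = -16*(5 + 18)/45216 = -16*23*(1/45216) = -368*1/45216 = -23/2826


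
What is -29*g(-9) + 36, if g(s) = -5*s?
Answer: -1269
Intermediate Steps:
-29*g(-9) + 36 = -(-145)*(-9) + 36 = -29*45 + 36 = -1305 + 36 = -1269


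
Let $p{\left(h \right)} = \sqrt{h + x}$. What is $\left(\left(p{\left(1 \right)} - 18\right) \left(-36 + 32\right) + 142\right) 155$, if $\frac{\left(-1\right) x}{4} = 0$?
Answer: $32550$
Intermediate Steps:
$x = 0$ ($x = \left(-4\right) 0 = 0$)
$p{\left(h \right)} = \sqrt{h}$ ($p{\left(h \right)} = \sqrt{h + 0} = \sqrt{h}$)
$\left(\left(p{\left(1 \right)} - 18\right) \left(-36 + 32\right) + 142\right) 155 = \left(\left(\sqrt{1} - 18\right) \left(-36 + 32\right) + 142\right) 155 = \left(\left(1 - 18\right) \left(-4\right) + 142\right) 155 = \left(\left(-17\right) \left(-4\right) + 142\right) 155 = \left(68 + 142\right) 155 = 210 \cdot 155 = 32550$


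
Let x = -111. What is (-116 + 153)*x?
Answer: -4107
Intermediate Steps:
(-116 + 153)*x = (-116 + 153)*(-111) = 37*(-111) = -4107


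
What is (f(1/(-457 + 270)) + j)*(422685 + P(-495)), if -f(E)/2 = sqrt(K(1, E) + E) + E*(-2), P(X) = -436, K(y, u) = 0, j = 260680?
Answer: 20583437873844/187 - 844498*I*sqrt(187)/187 ≈ 1.1007e+11 - 61756.0*I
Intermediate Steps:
f(E) = -2*sqrt(E) + 4*E (f(E) = -2*(sqrt(0 + E) + E*(-2)) = -2*(sqrt(E) - 2*E) = -2*sqrt(E) + 4*E)
(f(1/(-457 + 270)) + j)*(422685 + P(-495)) = ((-2*I*sqrt(187)/187 + 4/(-457 + 270)) + 260680)*(422685 - 436) = ((-2*I*sqrt(187)/187 + 4/(-187)) + 260680)*422249 = ((-2*I*sqrt(187)/187 + 4*(-1/187)) + 260680)*422249 = ((-2*I*sqrt(187)/187 - 4/187) + 260680)*422249 = ((-4/187 - 2*I*sqrt(187)/187) + 260680)*422249 = (48747156/187 - 2*I*sqrt(187)/187)*422249 = 20583437873844/187 - 844498*I*sqrt(187)/187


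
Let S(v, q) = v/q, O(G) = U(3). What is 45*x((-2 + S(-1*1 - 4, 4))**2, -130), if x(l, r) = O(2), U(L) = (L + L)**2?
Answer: 1620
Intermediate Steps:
U(L) = 4*L**2 (U(L) = (2*L)**2 = 4*L**2)
O(G) = 36 (O(G) = 4*3**2 = 4*9 = 36)
x(l, r) = 36
45*x((-2 + S(-1*1 - 4, 4))**2, -130) = 45*36 = 1620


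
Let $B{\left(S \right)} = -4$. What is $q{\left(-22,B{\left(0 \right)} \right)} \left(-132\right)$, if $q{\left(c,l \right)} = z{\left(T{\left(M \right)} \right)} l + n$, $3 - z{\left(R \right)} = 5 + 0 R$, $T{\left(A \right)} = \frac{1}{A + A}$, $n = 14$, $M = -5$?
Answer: $-2904$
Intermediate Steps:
$T{\left(A \right)} = \frac{1}{2 A}$
$z{\left(R \right)} = -2$ ($z{\left(R \right)} = 3 - \left(5 + 0 R\right) = 3 - \left(5 + 0\right) = 3 - 5 = -2$)
$q{\left(c,l \right)} = 14 - 2 l$ ($q{\left(c,l \right)} = - 2 l + 14 = 14 - 2 l$)
$q{\left(-22,B{\left(0 \right)} \right)} \left(-132\right) = \left(14 - -8\right) \left(-132\right) = \left(14 + 8\right) \left(-132\right) = 22 \left(-132\right) = -2904$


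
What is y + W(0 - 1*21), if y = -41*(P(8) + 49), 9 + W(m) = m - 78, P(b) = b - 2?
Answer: -2363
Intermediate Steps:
P(b) = -2 + b
W(m) = -87 + m (W(m) = -9 + (m - 78) = -9 + (-78 + m) = -87 + m)
y = -2255 (y = -41*((-2 + 8) + 49) = -41*(6 + 49) = -41*55 = -2255)
y + W(0 - 1*21) = -2255 + (-87 + (0 - 1*21)) = -2255 + (-87 + (0 - 21)) = -2255 + (-87 - 21) = -2255 - 108 = -2363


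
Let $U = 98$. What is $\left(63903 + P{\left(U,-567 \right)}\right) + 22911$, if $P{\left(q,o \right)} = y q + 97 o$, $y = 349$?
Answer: $66017$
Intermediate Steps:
$P{\left(q,o \right)} = 97 o + 349 q$ ($P{\left(q,o \right)} = 349 q + 97 o = 97 o + 349 q$)
$\left(63903 + P{\left(U,-567 \right)}\right) + 22911 = \left(63903 + \left(97 \left(-567\right) + 349 \cdot 98\right)\right) + 22911 = \left(63903 + \left(-54999 + 34202\right)\right) + 22911 = \left(63903 - 20797\right) + 22911 = 43106 + 22911 = 66017$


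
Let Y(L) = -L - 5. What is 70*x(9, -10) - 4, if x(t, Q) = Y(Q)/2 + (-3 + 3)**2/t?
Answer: 171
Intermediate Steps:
Y(L) = -5 - L
x(t, Q) = -5/2 - Q/2 (x(t, Q) = (-5 - Q)/2 + (-3 + 3)**2/t = (-5 - Q)*(1/2) + 0**2/t = (-5/2 - Q/2) + 0/t = (-5/2 - Q/2) + 0 = -5/2 - Q/2)
70*x(9, -10) - 4 = 70*(-5/2 - 1/2*(-10)) - 4 = 70*(-5/2 + 5) - 4 = 70*(5/2) - 4 = 175 - 4 = 171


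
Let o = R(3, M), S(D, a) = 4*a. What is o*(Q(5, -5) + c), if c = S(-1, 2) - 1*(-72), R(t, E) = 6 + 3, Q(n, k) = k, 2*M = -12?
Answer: 675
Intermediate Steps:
M = -6 (M = (½)*(-12) = -6)
R(t, E) = 9
o = 9
c = 80 (c = 4*2 - 1*(-72) = 8 + 72 = 80)
o*(Q(5, -5) + c) = 9*(-5 + 80) = 9*75 = 675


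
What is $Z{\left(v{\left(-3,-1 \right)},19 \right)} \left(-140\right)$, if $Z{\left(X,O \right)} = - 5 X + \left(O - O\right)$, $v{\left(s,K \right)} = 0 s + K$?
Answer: $-700$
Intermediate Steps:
$v{\left(s,K \right)} = K$ ($v{\left(s,K \right)} = 0 + K = K$)
$Z{\left(X,O \right)} = - 5 X$ ($Z{\left(X,O \right)} = - 5 X + 0 = - 5 X$)
$Z{\left(v{\left(-3,-1 \right)},19 \right)} \left(-140\right) = \left(-5\right) \left(-1\right) \left(-140\right) = 5 \left(-140\right) = -700$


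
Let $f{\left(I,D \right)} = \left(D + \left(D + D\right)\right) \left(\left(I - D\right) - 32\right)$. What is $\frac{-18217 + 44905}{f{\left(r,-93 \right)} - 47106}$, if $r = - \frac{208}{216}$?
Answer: $- \frac{80064}{191569} \approx -0.41794$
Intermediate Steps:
$r = - \frac{26}{27}$ ($r = \left(-208\right) \frac{1}{216} = - \frac{26}{27} \approx -0.96296$)
$f{\left(I,D \right)} = 3 D \left(-32 + I - D\right)$ ($f{\left(I,D \right)} = \left(D + 2 D\right) \left(-32 + I - D\right) = 3 D \left(-32 + I - D\right)$)
$\frac{-18217 + 44905}{f{\left(r,-93 \right)} - 47106} = \frac{-18217 + 44905}{3 \left(-93\right) \left(-32 - \frac{26}{27} - -93\right) - 47106} = \frac{26688}{3 \left(-93\right) \left(-32 - \frac{26}{27} + 93\right) - 47106} = \frac{26688}{3 \left(-93\right) \frac{1621}{27} - 47106} = \frac{26688}{- \frac{50251}{3} - 47106} = \frac{26688}{- \frac{191569}{3}} = 26688 \left(- \frac{3}{191569}\right) = - \frac{80064}{191569}$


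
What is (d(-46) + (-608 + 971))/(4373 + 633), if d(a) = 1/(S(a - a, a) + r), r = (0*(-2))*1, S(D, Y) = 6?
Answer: 2179/30036 ≈ 0.072546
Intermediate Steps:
r = 0 (r = 0*1 = 0)
d(a) = ⅙ (d(a) = 1/(6 + 0) = 1/6 = ⅙)
(d(-46) + (-608 + 971))/(4373 + 633) = (⅙ + (-608 + 971))/(4373 + 633) = (⅙ + 363)/5006 = (2179/6)*(1/5006) = 2179/30036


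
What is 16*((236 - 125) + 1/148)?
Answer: 65716/37 ≈ 1776.1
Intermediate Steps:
16*((236 - 125) + 1/148) = 16*(111 + 1/148) = 16*(16429/148) = 65716/37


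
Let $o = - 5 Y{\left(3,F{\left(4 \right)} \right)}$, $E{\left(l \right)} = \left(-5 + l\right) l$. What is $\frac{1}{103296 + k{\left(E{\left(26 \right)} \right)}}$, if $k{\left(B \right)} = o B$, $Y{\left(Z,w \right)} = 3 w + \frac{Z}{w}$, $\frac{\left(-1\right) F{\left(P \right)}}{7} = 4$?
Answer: $\frac{2}{665817} \approx 3.0038 \cdot 10^{-6}$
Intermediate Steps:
$F{\left(P \right)} = -28$ ($F{\left(P \right)} = \left(-7\right) 4 = -28$)
$E{\left(l \right)} = l \left(-5 + l\right)$
$o = \frac{11775}{28}$ ($o = - 5 \left(3 \left(-28\right) + \frac{3}{-28}\right) = - 5 \left(-84 + 3 \left(- \frac{1}{28}\right)\right) = - 5 \left(-84 - \frac{3}{28}\right) = \left(-5\right) \left(- \frac{2355}{28}\right) = \frac{11775}{28} \approx 420.54$)
$k{\left(B \right)} = \frac{11775 B}{28}$
$\frac{1}{103296 + k{\left(E{\left(26 \right)} \right)}} = \frac{1}{103296 + \frac{11775 \cdot 26 \left(-5 + 26\right)}{28}} = \frac{1}{103296 + \frac{11775 \cdot 26 \cdot 21}{28}} = \frac{1}{103296 + \frac{11775}{28} \cdot 546} = \frac{1}{103296 + \frac{459225}{2}} = \frac{1}{\frac{665817}{2}} = \frac{2}{665817}$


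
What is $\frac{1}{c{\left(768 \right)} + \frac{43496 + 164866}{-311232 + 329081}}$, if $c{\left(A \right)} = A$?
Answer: $\frac{17849}{13916394} \approx 0.0012826$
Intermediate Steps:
$\frac{1}{c{\left(768 \right)} + \frac{43496 + 164866}{-311232 + 329081}} = \frac{1}{768 + \frac{43496 + 164866}{-311232 + 329081}} = \frac{1}{768 + \frac{208362}{17849}} = \frac{1}{\frac{13916394}{17849}} = \frac{17849}{13916394}$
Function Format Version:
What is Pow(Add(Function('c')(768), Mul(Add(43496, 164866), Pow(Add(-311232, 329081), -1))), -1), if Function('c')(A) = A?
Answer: Rational(17849, 13916394) ≈ 0.0012826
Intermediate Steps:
Pow(Add(Function('c')(768), Mul(Add(43496, 164866), Pow(Add(-311232, 329081), -1))), -1) = Pow(Add(768, Mul(Add(43496, 164866), Pow(Add(-311232, 329081), -1))), -1) = Pow(Add(768, Mul(208362, Pow(17849, -1))), -1) = Pow(Add(768, Mul(208362, Rational(1, 17849))), -1) = Pow(Add(768, Rational(208362, 17849)), -1) = Pow(Rational(13916394, 17849), -1) = Rational(17849, 13916394)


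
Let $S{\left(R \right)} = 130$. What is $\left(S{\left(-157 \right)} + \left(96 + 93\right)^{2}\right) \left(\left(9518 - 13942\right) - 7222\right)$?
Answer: $-417520746$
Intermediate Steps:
$\left(S{\left(-157 \right)} + \left(96 + 93\right)^{2}\right) \left(\left(9518 - 13942\right) - 7222\right) = \left(130 + \left(96 + 93\right)^{2}\right) \left(\left(9518 - 13942\right) - 7222\right) = \left(130 + 189^{2}\right) \left(-4424 - 7222\right) = \left(130 + 35721\right) \left(-11646\right) = 35851 \left(-11646\right) = -417520746$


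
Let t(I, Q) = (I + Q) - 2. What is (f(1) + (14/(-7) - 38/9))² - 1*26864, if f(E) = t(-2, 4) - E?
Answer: -2171759/81 ≈ -26812.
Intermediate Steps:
t(I, Q) = -2 + I + Q
f(E) = -E (f(E) = (-2 - 2 + 4) - E = 0 - E = -E)
(f(1) + (14/(-7) - 38/9))² - 1*26864 = (-1*1 + (14/(-7) - 38/9))² - 1*26864 = (-1 + (14*(-⅐) - 38*⅑))² - 26864 = (-1 + (-2 - 38/9))² - 26864 = (-1 - 56/9)² - 26864 = (-65/9)² - 26864 = 4225/81 - 26864 = -2171759/81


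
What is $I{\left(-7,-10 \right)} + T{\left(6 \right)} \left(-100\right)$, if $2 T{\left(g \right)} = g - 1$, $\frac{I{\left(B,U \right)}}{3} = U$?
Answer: $-280$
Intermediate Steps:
$I{\left(B,U \right)} = 3 U$
$T{\left(g \right)} = - \frac{1}{2} + \frac{g}{2}$ ($T{\left(g \right)} = \frac{g - 1}{2} = \frac{-1 + g}{2} = - \frac{1}{2} + \frac{g}{2}$)
$I{\left(-7,-10 \right)} + T{\left(6 \right)} \left(-100\right) = 3 \left(-10\right) + \left(- \frac{1}{2} + \frac{1}{2} \cdot 6\right) \left(-100\right) = -30 + \left(- \frac{1}{2} + 3\right) \left(-100\right) = -30 + \frac{5}{2} \left(-100\right) = -30 - 250 = -280$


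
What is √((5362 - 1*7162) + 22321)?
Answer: √20521 ≈ 143.25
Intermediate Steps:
√((5362 - 1*7162) + 22321) = √((5362 - 7162) + 22321) = √(-1800 + 22321) = √20521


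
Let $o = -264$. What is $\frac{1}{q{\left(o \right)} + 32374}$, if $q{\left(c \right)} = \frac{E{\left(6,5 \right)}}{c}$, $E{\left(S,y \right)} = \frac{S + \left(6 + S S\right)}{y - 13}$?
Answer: $\frac{44}{1424457} \approx 3.0889 \cdot 10^{-5}$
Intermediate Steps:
$E{\left(S,y \right)} = \frac{6 + S + S^{2}}{-13 + y}$ ($E{\left(S,y \right)} = \frac{S + \left(6 + S^{2}\right)}{-13 + y} = \frac{6 + S + S^{2}}{-13 + y}$)
$q{\left(c \right)} = - \frac{6}{c}$ ($q{\left(c \right)} = \frac{\frac{1}{-13 + 5} \left(6 + 6 + 6^{2}\right)}{c} = \frac{\frac{1}{-8} \left(6 + 6 + 36\right)}{c} = \frac{\left(- \frac{1}{8}\right) 48}{c} = - \frac{6}{c}$)
$\frac{1}{q{\left(o \right)} + 32374} = \frac{1}{- \frac{6}{-264} + 32374} = \frac{1}{\left(-6\right) \left(- \frac{1}{264}\right) + 32374} = \frac{1}{\frac{1}{44} + 32374} = \frac{1}{\frac{1424457}{44}} = \frac{44}{1424457}$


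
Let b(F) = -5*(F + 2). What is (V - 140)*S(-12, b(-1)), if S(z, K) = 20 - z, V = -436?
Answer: -18432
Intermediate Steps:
b(F) = -10 - 5*F (b(F) = -5*(2 + F) = -10 - 5*F)
(V - 140)*S(-12, b(-1)) = (-436 - 140)*(20 - 1*(-12)) = -576*(20 + 12) = -576*32 = -18432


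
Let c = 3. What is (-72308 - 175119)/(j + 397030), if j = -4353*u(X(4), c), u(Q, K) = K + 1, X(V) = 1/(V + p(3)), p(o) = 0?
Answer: -247427/379618 ≈ -0.65178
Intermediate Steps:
X(V) = 1/V (X(V) = 1/(V + 0) = 1/V)
u(Q, K) = 1 + K
j = -17412 (j = -4353*(1 + 3) = -4353*4 = -17412)
(-72308 - 175119)/(j + 397030) = (-72308 - 175119)/(-17412 + 397030) = -247427/379618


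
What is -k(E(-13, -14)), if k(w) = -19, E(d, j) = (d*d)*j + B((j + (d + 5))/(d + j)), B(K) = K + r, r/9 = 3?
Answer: 19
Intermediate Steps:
r = 27 (r = 9*3 = 27)
B(K) = 27 + K (B(K) = K + 27 = 27 + K)
E(d, j) = 27 + j*d**2 + (5 + d + j)/(d + j) (E(d, j) = (d*d)*j + (27 + (j + (d + 5))/(d + j)) = d**2*j + (27 + (j + (5 + d))/(d + j)) = j*d**2 + (27 + (5 + d + j)/(d + j)) = 27 + j*d**2 + (5 + d + j)/(d + j))
-k(E(-13, -14)) = -1*(-19) = 19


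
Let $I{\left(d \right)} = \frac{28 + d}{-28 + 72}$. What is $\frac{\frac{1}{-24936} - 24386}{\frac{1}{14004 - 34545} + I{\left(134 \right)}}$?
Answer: $- \frac{45799461582149}{6914748644} \approx -6623.4$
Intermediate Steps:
$I{\left(d \right)} = \frac{7}{11} + \frac{d}{44}$ ($I{\left(d \right)} = \frac{28 + d}{44} = \left(28 + d\right) \frac{1}{44} = \frac{7}{11} + \frac{d}{44}$)
$\frac{\frac{1}{-24936} - 24386}{\frac{1}{14004 - 34545} + I{\left(134 \right)}} = \frac{\frac{1}{-24936} - 24386}{\frac{1}{14004 - 34545} + \left(\frac{7}{11} + \frac{1}{44} \cdot 134\right)} = \frac{- \frac{1}{24936} - 24386}{\frac{1}{-20541} + \left(\frac{7}{11} + \frac{67}{22}\right)} = - \frac{608089297}{24936 \left(- \frac{1}{20541} + \frac{81}{22}\right)} = - \frac{608089297}{24936 \cdot \frac{1663799}{451902}} = \left(- \frac{608089297}{24936}\right) \frac{451902}{1663799} = - \frac{45799461582149}{6914748644}$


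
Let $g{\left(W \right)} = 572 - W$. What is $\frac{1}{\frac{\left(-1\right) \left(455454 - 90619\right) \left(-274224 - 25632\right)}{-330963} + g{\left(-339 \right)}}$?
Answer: $- \frac{110321}{36365485489} \approx -3.0337 \cdot 10^{-6}$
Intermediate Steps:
$\frac{1}{\frac{\left(-1\right) \left(455454 - 90619\right) \left(-274224 - 25632\right)}{-330963} + g{\left(-339 \right)}} = \frac{1}{\frac{\left(-1\right) \left(455454 - 90619\right) \left(-274224 - 25632\right)}{-330963} + \left(572 - -339\right)} = \frac{1}{- 364835 \left(-299856\right) \left(- \frac{1}{330963}\right) + \left(572 + 339\right)} = \frac{1}{\left(-1\right) \left(-109397963760\right) \left(- \frac{1}{330963}\right) + 911} = \frac{1}{109397963760 \left(- \frac{1}{330963}\right) + 911} = \frac{1}{- \frac{36465987920}{110321} + 911} = \frac{1}{- \frac{36365485489}{110321}} = - \frac{110321}{36365485489}$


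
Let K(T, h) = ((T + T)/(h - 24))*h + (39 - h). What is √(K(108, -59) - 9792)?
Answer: I*√65724214/83 ≈ 97.675*I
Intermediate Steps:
K(T, h) = 39 - h + 2*T*h/(-24 + h) (K(T, h) = ((2*T)/(-24 + h))*h + (39 - h) = (2*T/(-24 + h))*h + (39 - h) = 2*T*h/(-24 + h) + (39 - h) = 39 - h + 2*T*h/(-24 + h))
√(K(108, -59) - 9792) = √((-936 - 1*(-59)² + 63*(-59) + 2*108*(-59))/(-24 - 59) - 9792) = √((-936 - 1*3481 - 3717 - 12744)/(-83) - 9792) = √(-(-936 - 3481 - 3717 - 12744)/83 - 9792) = √(-1/83*(-20878) - 9792) = √(20878/83 - 9792) = √(-791858/83) = I*√65724214/83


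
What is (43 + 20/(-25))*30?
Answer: 1266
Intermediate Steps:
(43 + 20/(-25))*30 = (43 + 20*(-1/25))*30 = (43 - ⅘)*30 = (211/5)*30 = 1266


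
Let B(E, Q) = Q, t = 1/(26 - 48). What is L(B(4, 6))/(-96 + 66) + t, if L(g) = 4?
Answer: -59/330 ≈ -0.17879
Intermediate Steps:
t = -1/22 (t = 1/(-22) = -1/22 ≈ -0.045455)
L(B(4, 6))/(-96 + 66) + t = 4/(-96 + 66) - 1/22 = 4/(-30) - 1/22 = 4*(-1/30) - 1/22 = -2/15 - 1/22 = -59/330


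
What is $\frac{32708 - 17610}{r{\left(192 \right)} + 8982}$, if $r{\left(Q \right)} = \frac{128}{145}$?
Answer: $\frac{1094605}{651259} \approx 1.6808$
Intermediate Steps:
$r{\left(Q \right)} = \frac{128}{145}$ ($r{\left(Q \right)} = 128 \cdot \frac{1}{145} = \frac{128}{145}$)
$\frac{32708 - 17610}{r{\left(192 \right)} + 8982} = \frac{32708 - 17610}{\frac{128}{145} + 8982} = \frac{15098}{\frac{1302518}{145}} = 15098 \cdot \frac{145}{1302518} = \frac{1094605}{651259}$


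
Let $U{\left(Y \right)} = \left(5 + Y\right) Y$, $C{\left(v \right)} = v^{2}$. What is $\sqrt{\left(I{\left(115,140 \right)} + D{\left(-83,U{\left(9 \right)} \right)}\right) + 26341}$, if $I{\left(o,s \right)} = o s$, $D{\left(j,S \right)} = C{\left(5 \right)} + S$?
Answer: $44 \sqrt{22} \approx 206.38$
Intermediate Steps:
$U{\left(Y \right)} = Y \left(5 + Y\right)$
$D{\left(j,S \right)} = 25 + S$ ($D{\left(j,S \right)} = 5^{2} + S = 25 + S$)
$\sqrt{\left(I{\left(115,140 \right)} + D{\left(-83,U{\left(9 \right)} \right)}\right) + 26341} = \sqrt{\left(115 \cdot 140 + \left(25 + 9 \left(5 + 9\right)\right)\right) + 26341} = \sqrt{\left(16100 + \left(25 + 9 \cdot 14\right)\right) + 26341} = \sqrt{\left(16100 + \left(25 + 126\right)\right) + 26341} = \sqrt{\left(16100 + 151\right) + 26341} = \sqrt{16251 + 26341} = \sqrt{42592} = 44 \sqrt{22}$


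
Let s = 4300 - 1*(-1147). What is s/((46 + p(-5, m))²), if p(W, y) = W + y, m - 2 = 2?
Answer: 5447/2025 ≈ 2.6899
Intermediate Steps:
m = 4 (m = 2 + 2 = 4)
s = 5447 (s = 4300 + 1147 = 5447)
s/((46 + p(-5, m))²) = 5447/((46 + (-5 + 4))²) = 5447/((46 - 1)²) = 5447/(45²) = 5447/2025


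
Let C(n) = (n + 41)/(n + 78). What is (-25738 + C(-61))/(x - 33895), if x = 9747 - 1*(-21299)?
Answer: 437566/48433 ≈ 9.0345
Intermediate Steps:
C(n) = (41 + n)/(78 + n)
x = 31046 (x = 9747 + 21299 = 31046)
(-25738 + C(-61))/(x - 33895) = (-25738 + (41 - 61)/(78 - 61))/(31046 - 33895) = (-25738 - 20/17)/(-2849) = (-25738 + (1/17)*(-20))*(-1/2849) = (-25738 - 20/17)*(-1/2849) = -437566/17*(-1/2849) = 437566/48433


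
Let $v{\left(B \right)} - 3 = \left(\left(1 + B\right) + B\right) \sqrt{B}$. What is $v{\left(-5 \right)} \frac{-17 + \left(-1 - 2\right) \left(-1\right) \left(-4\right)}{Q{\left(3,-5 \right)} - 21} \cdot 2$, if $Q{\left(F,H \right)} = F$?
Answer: $\frac{29}{3} - 29 i \sqrt{5} \approx 9.6667 - 64.846 i$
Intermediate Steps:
$v{\left(B \right)} = 3 + \sqrt{B} \left(1 + 2 B\right)$ ($v{\left(B \right)} = 3 + \left(\left(1 + B\right) + B\right) \sqrt{B} = 3 + \left(1 + 2 B\right) \sqrt{B} = 3 + \sqrt{B} \left(1 + 2 B\right)$)
$v{\left(-5 \right)} \frac{-17 + \left(-1 - 2\right) \left(-1\right) \left(-4\right)}{Q{\left(3,-5 \right)} - 21} \cdot 2 = \left(3 + \sqrt{-5} + 2 \left(-5\right)^{\frac{3}{2}}\right) \frac{-17 + \left(-1 - 2\right) \left(-1\right) \left(-4\right)}{3 - 21} \cdot 2 = \left(3 + i \sqrt{5} + 2 \left(- 5 i \sqrt{5}\right)\right) \frac{-17 + \left(-3\right) \left(-1\right) \left(-4\right)}{-18} \cdot 2 = \left(3 + i \sqrt{5} - 10 i \sqrt{5}\right) \left(-17 + 3 \left(-4\right)\right) \left(- \frac{1}{18}\right) 2 = \left(3 - 9 i \sqrt{5}\right) \left(-17 - 12\right) \left(- \frac{1}{18}\right) 2 = \left(3 - 9 i \sqrt{5}\right) \left(\left(-29\right) \left(- \frac{1}{18}\right)\right) 2 = \left(3 - 9 i \sqrt{5}\right) \frac{29}{18} \cdot 2 = \left(\frac{29}{6} - \frac{29 i \sqrt{5}}{2}\right) 2 = \frac{29}{3} - 29 i \sqrt{5}$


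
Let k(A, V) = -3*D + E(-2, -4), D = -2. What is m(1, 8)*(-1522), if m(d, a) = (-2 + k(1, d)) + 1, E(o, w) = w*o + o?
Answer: -16742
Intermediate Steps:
E(o, w) = o + o*w (E(o, w) = o*w + o = o + o*w)
k(A, V) = 12 (k(A, V) = -3*(-2) - 2*(1 - 4) = 6 - 2*(-3) = 6 + 6 = 12)
m(d, a) = 11 (m(d, a) = (-2 + 12) + 1 = 10 + 1 = 11)
m(1, 8)*(-1522) = 11*(-1522) = -16742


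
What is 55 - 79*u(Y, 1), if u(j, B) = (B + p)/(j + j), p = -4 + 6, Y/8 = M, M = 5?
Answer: 4163/80 ≈ 52.037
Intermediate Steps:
Y = 40 (Y = 8*5 = 40)
p = 2
u(j, B) = (2 + B)/(2*j) (u(j, B) = (B + 2)/(j + j) = (2 + B)/((2*j)) = (2 + B)*(1/(2*j)) = (2 + B)/(2*j))
55 - 79*u(Y, 1) = 55 - 79*(2 + 1)/(2*40) = 55 - 79*3/(2*40) = 55 - 79*3/80 = 55 - 237/80 = 4163/80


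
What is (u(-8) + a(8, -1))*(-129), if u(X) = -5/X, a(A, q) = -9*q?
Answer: -9933/8 ≈ -1241.6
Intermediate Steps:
(u(-8) + a(8, -1))*(-129) = (-5/(-8) - 9*(-1))*(-129) = (-5*(-⅛) + 9)*(-129) = (5/8 + 9)*(-129) = (77/8)*(-129) = -9933/8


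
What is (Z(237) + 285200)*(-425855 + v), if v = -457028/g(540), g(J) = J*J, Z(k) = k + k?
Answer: -4434366631418609/36450 ≈ -1.2166e+11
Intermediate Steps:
Z(k) = 2*k
g(J) = J**2
v = -114257/72900 (v = -457028/(540**2) = -457028/291600 = -457028*1/291600 = -114257/72900 ≈ -1.5673)
(Z(237) + 285200)*(-425855 + v) = (2*237 + 285200)*(-425855 - 114257/72900) = (474 + 285200)*(-31044943757/72900) = 285674*(-31044943757/72900) = -4434366631418609/36450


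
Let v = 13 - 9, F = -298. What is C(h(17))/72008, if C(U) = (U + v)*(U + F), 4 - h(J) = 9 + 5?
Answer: 231/9001 ≈ 0.025664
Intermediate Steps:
h(J) = -10 (h(J) = 4 - (9 + 5) = 4 - 1*14 = 4 - 14 = -10)
v = 4
C(U) = (-298 + U)*(4 + U) (C(U) = (U + 4)*(U - 298) = (4 + U)*(-298 + U) = (-298 + U)*(4 + U))
C(h(17))/72008 = (-1192 + (-10)**2 - 294*(-10))/72008 = (-1192 + 100 + 2940)*(1/72008) = 1848*(1/72008) = 231/9001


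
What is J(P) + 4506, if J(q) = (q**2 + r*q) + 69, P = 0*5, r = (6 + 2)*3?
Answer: 4575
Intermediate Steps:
r = 24 (r = 8*3 = 24)
P = 0
J(q) = 69 + q**2 + 24*q (J(q) = (q**2 + 24*q) + 69 = 69 + q**2 + 24*q)
J(P) + 4506 = (69 + 0**2 + 24*0) + 4506 = (69 + 0 + 0) + 4506 = 69 + 4506 = 4575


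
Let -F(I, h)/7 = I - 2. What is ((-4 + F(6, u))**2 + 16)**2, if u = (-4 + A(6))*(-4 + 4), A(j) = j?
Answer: 1081600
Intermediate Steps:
u = 0 (u = (-4 + 6)*(-4 + 4) = 2*0 = 0)
F(I, h) = 14 - 7*I (F(I, h) = -7*(I - 2) = -7*(-2 + I) = 14 - 7*I)
((-4 + F(6, u))**2 + 16)**2 = ((-4 + (14 - 7*6))**2 + 16)**2 = ((-4 + (14 - 42))**2 + 16)**2 = ((-4 - 28)**2 + 16)**2 = ((-32)**2 + 16)**2 = (1024 + 16)**2 = 1040**2 = 1081600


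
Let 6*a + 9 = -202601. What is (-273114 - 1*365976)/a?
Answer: 383454/20261 ≈ 18.926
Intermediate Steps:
a = -101305/3 (a = -3/2 + (⅙)*(-202601) = -3/2 - 202601/6 = -101305/3 ≈ -33768.)
(-273114 - 1*365976)/a = (-273114 - 1*365976)/(-101305/3) = (-273114 - 365976)*(-3/101305) = -639090*(-3/101305) = 383454/20261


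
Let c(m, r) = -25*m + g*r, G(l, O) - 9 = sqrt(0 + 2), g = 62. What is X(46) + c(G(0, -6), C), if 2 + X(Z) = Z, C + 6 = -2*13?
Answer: -2165 - 25*sqrt(2) ≈ -2200.4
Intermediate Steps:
G(l, O) = 9 + sqrt(2) (G(l, O) = 9 + sqrt(0 + 2) = 9 + sqrt(2))
C = -32 (C = -6 - 2*13 = -6 - 26 = -32)
X(Z) = -2 + Z
c(m, r) = -25*m + 62*r
X(46) + c(G(0, -6), C) = (-2 + 46) + (-25*(9 + sqrt(2)) + 62*(-32)) = 44 + ((-225 - 25*sqrt(2)) - 1984) = 44 + (-2209 - 25*sqrt(2)) = -2165 - 25*sqrt(2)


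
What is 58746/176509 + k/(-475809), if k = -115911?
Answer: 16137070071/27994856927 ≈ 0.57643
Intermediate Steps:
58746/176509 + k/(-475809) = 58746/176509 - 115911/(-475809) = 58746*(1/176509) - 115911*(-1/475809) = 58746/176509 + 38637/158603 = 16137070071/27994856927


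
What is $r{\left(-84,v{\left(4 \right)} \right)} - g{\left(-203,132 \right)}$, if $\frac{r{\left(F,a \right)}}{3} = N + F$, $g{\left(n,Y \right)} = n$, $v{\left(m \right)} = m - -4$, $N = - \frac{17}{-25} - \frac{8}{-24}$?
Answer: $- \frac{1149}{25} \approx -45.96$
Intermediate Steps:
$N = \frac{76}{75}$ ($N = \left(-17\right) \left(- \frac{1}{25}\right) - - \frac{1}{3} = \frac{17}{25} + \frac{1}{3} = \frac{76}{75} \approx 1.0133$)
$v{\left(m \right)} = 4 + m$ ($v{\left(m \right)} = m + 4 = 4 + m$)
$r{\left(F,a \right)} = \frac{76}{25} + 3 F$ ($r{\left(F,a \right)} = 3 \left(\frac{76}{75} + F\right) = \frac{76}{25} + 3 F$)
$r{\left(-84,v{\left(4 \right)} \right)} - g{\left(-203,132 \right)} = \left(\frac{76}{25} + 3 \left(-84\right)\right) - -203 = \left(\frac{76}{25} - 252\right) + 203 = - \frac{6224}{25} + 203 = - \frac{1149}{25}$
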